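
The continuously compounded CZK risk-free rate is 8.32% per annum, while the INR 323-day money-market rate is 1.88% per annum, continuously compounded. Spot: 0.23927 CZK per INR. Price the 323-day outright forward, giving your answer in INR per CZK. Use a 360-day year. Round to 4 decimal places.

3.9447

T = 323/360 years.
CZK growth factor: e^(0.0832×323/360) = 1.0775058.
INR growth factor: e^(0.0188×323/360) = 1.0170108.
Forward (CZK per INR) = 0.23927 × 1.0775058 / 1.0170108 = 0.2535025.
Quoted the other way: 1/0.2535025 = 3.9447 INR per CZK.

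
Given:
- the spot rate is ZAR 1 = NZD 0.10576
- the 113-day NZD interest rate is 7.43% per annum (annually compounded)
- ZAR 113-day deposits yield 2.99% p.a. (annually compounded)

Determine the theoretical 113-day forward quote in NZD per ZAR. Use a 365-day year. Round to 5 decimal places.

0.10715

T = 113/365 years.
NZD growth factor: (1 + 0.0743)^(113/365) = 1.022436.
Growth of 1 ZAR over T: (1 + 0.0299)^(113/365) = 1.0091627.
So F = 0.10576 × 1.022436 / 1.0091627 = 0.1071510 (NZD/ZAR).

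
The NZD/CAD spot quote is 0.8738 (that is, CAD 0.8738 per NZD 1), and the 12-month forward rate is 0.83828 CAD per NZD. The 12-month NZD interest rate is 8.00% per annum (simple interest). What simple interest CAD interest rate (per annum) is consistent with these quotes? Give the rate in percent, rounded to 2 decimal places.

T = 1 year.
By CIP, F/S equals the CAD-to-NZD growth ratio: 0.83828/0.8738 = 0.9593500.
NZD growth factor: 1 + 0.0800×1 = 1.080000.
So the CAD growth factor = 1.036098.
r = (1.036098 − 1)/1 = 0.036098 → 3.61%.

3.61%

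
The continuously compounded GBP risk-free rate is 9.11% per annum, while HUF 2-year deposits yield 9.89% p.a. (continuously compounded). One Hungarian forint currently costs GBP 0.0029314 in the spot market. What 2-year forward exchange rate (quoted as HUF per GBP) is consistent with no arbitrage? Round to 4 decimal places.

346.4973

T = 2 years.
Growth of 1 GBP over T: e^(0.0911×2) = 1.199854141.
HUF growth factor: e^(0.0989×2) = 1.218718626.
CIP: F = S · (grow GBP)/(grow HUF) = 0.0029314 × 1.199854141/1.218718626 = 0.00288602501 GBP per HUF.
Quoted the other way: 1/0.00288602501 = 346.4973 HUF per GBP.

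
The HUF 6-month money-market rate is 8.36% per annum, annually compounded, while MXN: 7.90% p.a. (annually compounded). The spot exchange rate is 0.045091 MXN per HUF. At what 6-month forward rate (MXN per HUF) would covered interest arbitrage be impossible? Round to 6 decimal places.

T = 6/12 years.
Growth of 1 MXN over T: (1 + 0.0790)^(6/12) = 1.0387492.
HUF growth factor: (1 + 0.0836)^(6/12) = 1.0409611.
CIP: F = S · (grow MXN)/(grow HUF) = 0.045091 × 1.0387492/1.0409611 = 0.04499519 MXN per HUF.

0.044995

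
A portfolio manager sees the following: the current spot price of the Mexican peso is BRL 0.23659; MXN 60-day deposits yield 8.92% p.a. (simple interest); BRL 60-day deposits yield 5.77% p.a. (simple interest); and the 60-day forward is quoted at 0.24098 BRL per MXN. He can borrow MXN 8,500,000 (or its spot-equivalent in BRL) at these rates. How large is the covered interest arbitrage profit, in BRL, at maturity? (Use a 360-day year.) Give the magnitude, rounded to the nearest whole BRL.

T = 60/360 years.
Keep in MXN, deliver into the forward: 8,500,000·1.014866667·0.24098 = BRL 2,078,781.84.
Swap to BRL now, deposit: 8,500,000·0.23659·1.009616667 = BRL 2,030,354.26.
The quoted forward overvalues MXN, so borrow BRL, buy MXN at spot, deposit the MXN at 8.92%, and sell the proceeds forward at 0.24098.
The gap between the two covered legs is BRL 48,428.

BRL 48,428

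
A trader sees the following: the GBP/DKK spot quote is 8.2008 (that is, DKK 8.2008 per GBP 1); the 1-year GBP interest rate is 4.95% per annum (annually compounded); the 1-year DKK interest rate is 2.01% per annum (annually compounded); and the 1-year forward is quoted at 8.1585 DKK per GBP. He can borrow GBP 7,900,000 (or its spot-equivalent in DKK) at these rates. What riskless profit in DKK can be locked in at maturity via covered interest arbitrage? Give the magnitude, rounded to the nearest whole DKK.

DKK 1,554,006

T = 1 year.
Invest the GBP and cover forward: 7,900,000 × 1.049500 × 8.1585 = DKK 67,642,531.43.
Convert at spot and invest in DKK: 7,900,000 × 8.2008 × 1.020100 = DKK 66,088,525.03.
The quoted forward overvalues GBP, so borrow DKK, buy GBP at spot, deposit the GBP at 4.95%, and sell the proceeds forward at 8.1585.
The gap between the two covered legs is DKK 1,554,006.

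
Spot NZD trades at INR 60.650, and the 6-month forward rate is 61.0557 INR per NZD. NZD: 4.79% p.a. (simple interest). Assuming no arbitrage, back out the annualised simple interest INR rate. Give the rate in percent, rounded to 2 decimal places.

T = 6/12 years.
By CIP, F/S equals the INR-to-NZD growth ratio: 61.0557/60.65 = 1.0066892.
NZD growth factor: 1 + 0.0479×6/12 = 1.023950.
So the INR growth factor = 1.0307994.
(1.0307994 − 1)/T = 0.061599, i.e. 6.16%.

6.16%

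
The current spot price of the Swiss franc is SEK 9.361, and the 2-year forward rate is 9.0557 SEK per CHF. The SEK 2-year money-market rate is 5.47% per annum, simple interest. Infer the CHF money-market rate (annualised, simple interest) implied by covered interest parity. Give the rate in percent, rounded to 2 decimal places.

7.34%

T = 2 years.
By CIP, F/S equals the SEK-to-CHF growth ratio: 9.0557/9.361 = 0.9673860.
The SEK side grows by 1 + 0.0547×2 = 1.109400.
Hence g_CHF = 1.1468018.
r = (1.1468018 − 1)/2 = 0.073401 → 7.34%.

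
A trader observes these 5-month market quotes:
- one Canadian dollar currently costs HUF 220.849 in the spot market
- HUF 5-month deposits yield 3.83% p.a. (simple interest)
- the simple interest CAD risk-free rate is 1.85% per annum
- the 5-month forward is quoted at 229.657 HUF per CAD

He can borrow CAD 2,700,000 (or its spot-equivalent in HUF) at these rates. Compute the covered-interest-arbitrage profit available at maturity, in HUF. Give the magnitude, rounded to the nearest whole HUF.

HUF 19,045,505

T = 5/12 years.
Route A — deposit CAD, sell forward: 2,700,000 × 1.00770833333 × 229.657 = HUF 624,853,636.31.
Route B — convert at spot, deposit HUF: 2,700,000 × 220.849 × 1.01595833333 = HUF 605,808,131.29.
The quoted forward overvalues CAD, so borrow HUF, buy CAD at spot, deposit the CAD at 1.85%, and sell the proceeds forward at 229.657.
The gap between the two covered legs is HUF 19,045,505.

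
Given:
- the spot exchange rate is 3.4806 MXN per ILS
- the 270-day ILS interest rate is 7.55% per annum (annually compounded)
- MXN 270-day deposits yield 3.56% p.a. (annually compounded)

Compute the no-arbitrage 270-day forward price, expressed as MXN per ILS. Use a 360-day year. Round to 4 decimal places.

T = 270/360 years.
MXN growth factor: (1 + 0.0356)^(270/360) = 1.0265829.
ILS accumulates by (1 + 0.0755)^(270/360) = 1.0561067.
Forward (MXN per ILS) = 3.4806 × 1.0265829 / 1.0561067 = 3.383299.

3.3833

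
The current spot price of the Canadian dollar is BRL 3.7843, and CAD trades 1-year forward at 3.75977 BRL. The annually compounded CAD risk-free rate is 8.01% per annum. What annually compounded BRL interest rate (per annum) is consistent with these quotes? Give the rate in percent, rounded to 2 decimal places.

T = 1 year.
By CIP, F/S equals the BRL-to-CAD growth ratio: 3.75977/3.7843 = 0.9935180.
The CAD side grows by (1 + 0.0801)^1 = 1.080100.
So the BRL growth factor = 1.0730988.
Annualise: 1.0730988^(1/1) − 1 = 0.073099 = 7.31%.

7.31%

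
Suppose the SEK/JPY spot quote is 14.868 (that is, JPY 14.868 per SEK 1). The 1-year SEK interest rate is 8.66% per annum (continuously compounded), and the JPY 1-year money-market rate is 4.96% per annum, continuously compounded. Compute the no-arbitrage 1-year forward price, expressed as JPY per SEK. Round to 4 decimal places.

14.3279

T = 1 year.
Growth of 1 JPY over T: e^(0.0496×1) = 1.05085067.
Growth of 1 SEK over T: e^(0.0866×1) = 1.09046041.
Forward (JPY per SEK) = 14.868 × 1.05085067 / 1.09046041 = 14.327937.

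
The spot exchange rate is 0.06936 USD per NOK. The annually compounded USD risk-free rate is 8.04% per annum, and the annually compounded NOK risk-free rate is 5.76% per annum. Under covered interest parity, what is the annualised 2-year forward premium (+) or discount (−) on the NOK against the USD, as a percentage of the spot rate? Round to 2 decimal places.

T = 2 years.
No-arbitrage forward: 0.06936 × 1.1672642 / 1.1185178 = 0.07238280 USD/NOK.
Annualised premium = (F − S)/S × (1/T) = (0.07238280 − 0.06936)/0.06936 ÷ 2 = 2.18%.

+2.18%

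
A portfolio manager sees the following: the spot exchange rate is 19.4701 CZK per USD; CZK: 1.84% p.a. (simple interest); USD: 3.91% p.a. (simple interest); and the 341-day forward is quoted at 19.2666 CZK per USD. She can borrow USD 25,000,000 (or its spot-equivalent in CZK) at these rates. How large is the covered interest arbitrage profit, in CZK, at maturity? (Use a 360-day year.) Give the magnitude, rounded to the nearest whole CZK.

CZK 4,268,077

T = 341/360 years.
Route A — deposit USD, sell forward: 25,000,000 × 1.03703638889 × 19.2666 = CZK 499,504,132.25.
Route B — convert at spot, deposit CZK: 25,000,000 × 19.4701 × 1.01742888889 = CZK 495,236,055.24.
The quoted forward overvalues USD, so borrow CZK, buy USD at spot, deposit the USD at 3.91%, and sell the proceeds forward at 19.2666.
The gap between the two covered legs is CZK 4,268,077.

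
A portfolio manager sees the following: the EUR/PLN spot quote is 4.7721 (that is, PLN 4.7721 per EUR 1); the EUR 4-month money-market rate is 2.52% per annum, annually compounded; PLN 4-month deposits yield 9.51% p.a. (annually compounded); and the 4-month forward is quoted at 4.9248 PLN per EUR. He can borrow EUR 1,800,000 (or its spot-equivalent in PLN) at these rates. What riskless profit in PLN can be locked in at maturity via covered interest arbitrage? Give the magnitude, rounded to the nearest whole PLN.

T = 4/12 years.
Invest the EUR and cover forward: 1,800,000 × 1.008330412 × 4.9248 = PLN 8,938,486.10.
Convert at spot and invest in PLN: 1,800,000 × 4.7721 × 1.030745054 = PLN 8,853,873.25.
The quoted forward overvalues EUR, so borrow PLN, buy EUR at spot, deposit the EUR at 2.52%, and sell the proceeds forward at 4.9248.
The gap between the two covered legs is PLN 84,613.

PLN 84,613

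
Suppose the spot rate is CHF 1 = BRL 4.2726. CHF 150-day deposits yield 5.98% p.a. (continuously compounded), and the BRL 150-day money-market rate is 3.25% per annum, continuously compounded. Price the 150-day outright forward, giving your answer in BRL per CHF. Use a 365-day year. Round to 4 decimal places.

T = 150/365 years.
BRL accumulates by e^(0.0325×150/365) = 1.0134458.
Growth of 1 CHF over T: e^(0.0598×150/365) = 1.0248798.
So F = 4.2726 × 1.0134458 / 1.0248798 = 4.224933 (BRL/CHF).

4.2249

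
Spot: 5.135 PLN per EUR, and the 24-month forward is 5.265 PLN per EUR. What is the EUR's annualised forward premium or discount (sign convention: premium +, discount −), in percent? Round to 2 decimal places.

T = 2 years.
Period premium: (5.265 − 5.135)/5.135 = 0.0253165.
×(1/T) gives 1.27% p.a.

+1.27%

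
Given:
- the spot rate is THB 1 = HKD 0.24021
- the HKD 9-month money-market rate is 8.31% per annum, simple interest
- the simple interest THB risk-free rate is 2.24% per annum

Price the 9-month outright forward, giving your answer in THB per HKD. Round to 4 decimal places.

3.9846

T = 9/12 years.
Growth of 1 HKD over T: 1 + 0.0831×9/12 = 1.062325.
Growth of 1 THB over T: 1 + 0.0224×9/12 = 1.016800.
So F = 0.24021 × 1.062325 / 1.016800 = 0.2509649 (HKD/THB).
Quoted the other way: 1/0.2509649 = 3.9846 THB per HKD.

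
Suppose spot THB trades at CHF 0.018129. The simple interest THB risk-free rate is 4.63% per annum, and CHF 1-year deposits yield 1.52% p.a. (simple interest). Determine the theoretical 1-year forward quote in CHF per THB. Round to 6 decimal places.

T = 1 year.
CHF growth factor: 1 + 0.0152×1 = 1.015200.
Growth of 1 THB over T: 1 + 0.0463×1 = 1.046300.
CIP: F = S · (grow CHF)/(grow THB) = 0.018129 × 1.015200/1.046300 = 0.01759014 CHF per THB.

0.017590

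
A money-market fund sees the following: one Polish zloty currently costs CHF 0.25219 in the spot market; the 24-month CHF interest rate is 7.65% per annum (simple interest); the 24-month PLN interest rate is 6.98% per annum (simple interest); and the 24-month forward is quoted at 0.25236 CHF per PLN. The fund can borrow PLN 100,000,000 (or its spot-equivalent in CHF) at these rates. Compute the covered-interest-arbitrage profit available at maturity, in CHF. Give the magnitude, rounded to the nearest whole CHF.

CHF 318,561

T = 2 years.
Invest the PLN and cover forward: 100,000,000 × 1.139600 × 0.25236 = CHF 28,758,945.60.
Convert at spot and invest in CHF: 100,000,000 × 0.25219 × 1.153000 = CHF 29,077,507.00.
The quoted forward undervalues PLN, so borrow PLN, convert to CHF at spot, deposit the CHF at 7.65%, and buy PLN forward at 0.25236 to cover the loan.
Arbitrage profit = |28,758,945.60 − 29,077,507.00| = CHF 318,561.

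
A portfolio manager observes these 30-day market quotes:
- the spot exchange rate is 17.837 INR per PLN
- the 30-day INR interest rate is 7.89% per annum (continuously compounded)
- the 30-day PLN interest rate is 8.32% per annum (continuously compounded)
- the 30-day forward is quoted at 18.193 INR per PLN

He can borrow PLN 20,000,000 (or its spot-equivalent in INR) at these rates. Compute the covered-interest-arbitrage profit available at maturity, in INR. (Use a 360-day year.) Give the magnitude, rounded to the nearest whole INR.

T = 30/360 years.
Invest the PLN and cover forward: 20,000,000 × 1.00695742453 × 18.193 = INR 366,391,528.49.
Convert at spot and invest in INR: 20,000,000 × 17.837 × 1.00659666276 = INR 359,093,293.47.
The quoted forward overvalues PLN, so borrow INR, buy PLN at spot, deposit the PLN at 8.32%, and sell the proceeds forward at 18.193.
Arbitrage profit = |366,391,528.49 − 359,093,293.47| = INR 7,298,235.

INR 7,298,235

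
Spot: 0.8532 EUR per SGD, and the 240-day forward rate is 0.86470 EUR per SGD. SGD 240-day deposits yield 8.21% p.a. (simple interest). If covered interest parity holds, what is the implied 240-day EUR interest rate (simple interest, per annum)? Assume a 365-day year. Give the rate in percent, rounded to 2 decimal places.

10.37%

T = 240/365 years.
CIP gives F = S · g_EUR/g_SGD, so g_EUR/g_SGD = 0.8647/0.8532 = 1.0134787.
SGD growth factor: 1 + 0.0821×240/365 = 1.0539836.
So the EUR growth factor = 1.0681899.
(1.0681899 − 1)/T = 0.103705, i.e. 10.37%.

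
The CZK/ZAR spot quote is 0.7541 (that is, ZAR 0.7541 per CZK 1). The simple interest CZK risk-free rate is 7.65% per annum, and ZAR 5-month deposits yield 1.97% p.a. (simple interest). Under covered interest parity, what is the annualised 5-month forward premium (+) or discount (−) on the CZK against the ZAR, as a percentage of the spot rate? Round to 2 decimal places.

T = 5/12 years.
F = S · g_ZAR/g_CZK = 0.7541 × 1.0082083/1.031875 = 0.7368042.
(F − S)/S ÷ T = (0.7368042 − 0.7541)/0.7541/(5/12) = -0.055046 → -5.50%.

-5.50%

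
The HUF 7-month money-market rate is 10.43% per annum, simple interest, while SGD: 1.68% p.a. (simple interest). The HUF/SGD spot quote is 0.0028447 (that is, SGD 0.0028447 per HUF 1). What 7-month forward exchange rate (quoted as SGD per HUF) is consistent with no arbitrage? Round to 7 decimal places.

0.0027078

T = 7/12 years.
SGD accumulates by 1 + 0.0168×7/12 = 1.009800.
HUF growth factor: 1 + 0.1043×7/12 = 1.0608417.
CIP: F = S · (grow SGD)/(grow HUF) = 0.0028447 × 1.009800/1.0608417 = 0.002707829 SGD per HUF.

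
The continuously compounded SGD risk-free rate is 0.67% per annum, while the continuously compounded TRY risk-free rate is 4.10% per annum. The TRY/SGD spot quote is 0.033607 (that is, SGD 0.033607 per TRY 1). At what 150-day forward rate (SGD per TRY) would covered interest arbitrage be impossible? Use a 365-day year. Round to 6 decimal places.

T = 150/365 years.
SGD growth factor: e^(0.0067×150/365) = 1.0027572.
Growth of 1 TRY over T: e^(0.0410×150/365) = 1.0169921.
Forward (SGD per TRY) = 0.033607 × 1.0027572 / 1.0169921 = 0.03313660.

0.033137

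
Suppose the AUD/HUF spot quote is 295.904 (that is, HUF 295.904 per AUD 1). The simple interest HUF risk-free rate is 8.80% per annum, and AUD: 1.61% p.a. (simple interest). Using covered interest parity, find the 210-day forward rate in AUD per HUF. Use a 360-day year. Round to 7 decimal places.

0.0032447

T = 210/360 years.
HUF growth factor: 1 + 0.0880×210/360 = 1.0513333.
Growth of 1 AUD over T: 1 + 0.0161×210/360 = 1.0093917.
So F = 295.904 × 1.0513333 / 1.0093917 = 308.1992 (HUF/AUD).
Invert for AUD per HUF: 1 / 308.1992 = 0.0032447.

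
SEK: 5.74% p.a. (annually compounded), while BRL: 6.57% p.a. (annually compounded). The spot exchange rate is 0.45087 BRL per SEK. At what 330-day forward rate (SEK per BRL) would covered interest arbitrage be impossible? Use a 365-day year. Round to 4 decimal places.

2.2023

T = 330/365 years.
BRL growth factor: (1 + 0.0657)^(330/365) = 1.0592172.
SEK growth factor: (1 + 0.0574)^(330/365) = 1.051756.
Forward (BRL per SEK) = 0.45087 × 1.0592172 / 1.051756 = 0.4540685.
Quoted the other way: 1/0.4540685 = 2.2023 SEK per BRL.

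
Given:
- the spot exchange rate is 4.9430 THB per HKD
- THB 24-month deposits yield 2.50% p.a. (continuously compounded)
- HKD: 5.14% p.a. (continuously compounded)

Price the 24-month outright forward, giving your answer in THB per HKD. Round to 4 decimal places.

4.6888

T = 2 years.
THB growth factor: e^(0.0250×2) = 1.0512711.
HKD accumulates by e^(0.0514×2) = 1.1082697.
CIP: F = S · (grow THB)/(grow HKD) = 4.943 × 1.0512711/1.1082697 = 4.688780 THB per HKD.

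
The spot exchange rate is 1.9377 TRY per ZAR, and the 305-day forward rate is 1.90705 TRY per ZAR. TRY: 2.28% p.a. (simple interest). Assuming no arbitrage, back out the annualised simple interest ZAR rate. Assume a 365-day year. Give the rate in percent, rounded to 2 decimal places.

4.24%

T = 305/365 years.
By CIP, F/S equals the TRY-to-ZAR growth ratio: 1.90705/1.9377 = 0.9841823.
The TRY side grows by 1 + 0.0228×305/365 = 1.0190521.
Hence g_ZAR = 1.0354302.
(1.0354302 − 1)/T = 0.042400, i.e. 4.24%.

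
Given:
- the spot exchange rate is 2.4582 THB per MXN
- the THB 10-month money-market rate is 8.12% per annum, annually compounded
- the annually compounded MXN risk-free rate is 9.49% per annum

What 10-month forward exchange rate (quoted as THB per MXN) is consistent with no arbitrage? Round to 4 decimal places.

2.4325

T = 10/12 years.
THB growth factor: (1 + 0.0812)^(10/12) = 1.0672226.
MXN accumulates by (1 + 0.0949)^(10/12) = 1.0784799.
CIP: F = S · (grow THB)/(grow MXN) = 2.4582 × 1.0672226/1.0784799 = 2.432541 THB per MXN.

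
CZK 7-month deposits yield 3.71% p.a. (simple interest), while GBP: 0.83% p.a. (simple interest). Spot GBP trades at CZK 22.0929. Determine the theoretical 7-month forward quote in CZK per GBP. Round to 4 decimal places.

22.4623

T = 7/12 years.
CZK accumulates by 1 + 0.0371×7/12 = 1.02164167.
Growth of 1 GBP over T: 1 + 0.0083×7/12 = 1.00484167.
CIP: F = S · (grow CZK)/(grow GBP) = 22.0929 × 1.02164167/1.00484167 = 22.462272 CZK per GBP.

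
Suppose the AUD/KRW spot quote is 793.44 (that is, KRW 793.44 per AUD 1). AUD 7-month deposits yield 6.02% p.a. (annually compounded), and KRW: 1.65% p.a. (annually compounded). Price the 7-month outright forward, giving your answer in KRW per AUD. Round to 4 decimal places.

774.1953

T = 7/12 years.
KRW accumulates by (1 + 0.0165)^(7/12) = 1.009592169.
Growth of 1 AUD over T: (1 + 0.0602)^(7/12) = 1.034688328.
CIP: F = S · (grow KRW)/(grow AUD) = 793.44 × 1.009592169/1.034688328 = 774.195271 KRW per AUD.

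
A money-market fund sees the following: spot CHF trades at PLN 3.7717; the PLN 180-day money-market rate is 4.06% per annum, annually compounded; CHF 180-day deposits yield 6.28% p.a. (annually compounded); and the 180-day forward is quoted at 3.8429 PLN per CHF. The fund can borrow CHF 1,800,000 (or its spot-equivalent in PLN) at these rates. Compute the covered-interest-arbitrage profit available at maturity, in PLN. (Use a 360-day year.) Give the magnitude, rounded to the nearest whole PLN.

T = 180/360 years.
Keep in CHF, deliver into the forward: 1,800,000·1.030921918·3.8429 = PLN 7,131,113.71.
Swap to PLN now, deposit: 1,800,000·3.7717·1.020098035 = PLN 6,925,506.77.
The quoted forward overvalues CHF, so borrow PLN, buy CHF at spot, deposit the CHF at 6.28%, and sell the proceeds forward at 3.8429.
Arbitrage profit = |7,131,113.71 − 6,925,506.77| = PLN 205,607.

PLN 205,607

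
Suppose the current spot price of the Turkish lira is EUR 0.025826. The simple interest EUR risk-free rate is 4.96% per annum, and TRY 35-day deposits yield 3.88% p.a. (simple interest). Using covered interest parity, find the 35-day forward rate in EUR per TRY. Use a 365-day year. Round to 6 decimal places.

T = 35/365 years.
EUR accumulates by 1 + 0.0496×35/365 = 1.0047562.
Growth of 1 TRY over T: 1 + 0.0388×35/365 = 1.0037205.
Forward (EUR per TRY) = 0.025826 × 1.0047562 / 1.0037205 = 0.02585265.

0.025853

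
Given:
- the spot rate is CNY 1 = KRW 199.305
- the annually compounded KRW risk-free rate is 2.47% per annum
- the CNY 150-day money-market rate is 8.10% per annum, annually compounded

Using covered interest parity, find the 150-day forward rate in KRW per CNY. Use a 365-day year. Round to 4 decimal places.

194.9719

T = 150/365 years.
KRW accumulates by (1 + 0.0247)^(150/365) = 1.010077793.
CNY accumulates by (1 + 0.0810)^(150/365) = 1.032525937.
Forward (KRW per CNY) = 199.305 × 1.010077793 / 1.032525937 = 194.971910.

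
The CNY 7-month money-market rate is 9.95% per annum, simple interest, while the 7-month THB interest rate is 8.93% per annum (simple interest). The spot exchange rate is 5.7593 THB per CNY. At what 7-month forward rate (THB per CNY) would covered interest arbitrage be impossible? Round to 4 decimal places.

5.7269

T = 7/12 years.
Growth of 1 THB over T: 1 + 0.0893×7/12 = 1.0520917.
CNY growth factor: 1 + 0.0995×7/12 = 1.0580417.
So F = 5.7593 × 1.0520917 / 1.0580417 = 5.726912 (THB/CNY).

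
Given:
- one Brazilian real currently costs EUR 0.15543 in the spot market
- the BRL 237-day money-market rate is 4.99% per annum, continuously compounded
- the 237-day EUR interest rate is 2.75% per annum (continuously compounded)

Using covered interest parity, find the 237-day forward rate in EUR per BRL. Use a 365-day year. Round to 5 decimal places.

0.15319

T = 237/365 years.
EUR growth factor: e^(0.0275×237/365) = 1.0180165.
Growth of 1 BRL over T: e^(0.0499×237/365) = 1.0329314.
So F = 0.15543 × 1.0180165 / 1.0329314 = 0.1531857 (EUR/BRL).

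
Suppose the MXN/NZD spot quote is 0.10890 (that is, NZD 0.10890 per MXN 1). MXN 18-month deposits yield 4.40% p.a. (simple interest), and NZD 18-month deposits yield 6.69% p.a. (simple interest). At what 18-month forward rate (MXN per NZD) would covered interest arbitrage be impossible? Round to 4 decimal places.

T = 18/12 years.
NZD accumulates by 1 + 0.0669×18/12 = 1.100350.
MXN accumulates by 1 + 0.0440×18/12 = 1.066000.
CIP: F = S · (grow NZD)/(grow MXN) = 0.1089 × 1.100350/1.066000 = 0.1124091 NZD per MXN.
Quoted the other way: 1/0.1124091 = 8.8961 MXN per NZD.

8.8961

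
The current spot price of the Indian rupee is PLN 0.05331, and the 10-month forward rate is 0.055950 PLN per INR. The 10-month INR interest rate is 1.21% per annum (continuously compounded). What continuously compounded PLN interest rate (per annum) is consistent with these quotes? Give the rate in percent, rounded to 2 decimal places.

7.01%

T = 10/12 years.
F/S = 0.05595/0.05331 = 1.0495217 = (growth of PLN) / (growth of INR).
The INR side grows by e^(0.0121×10/12) = 1.0101343.
So the PLN growth factor = 1.0601579.
Take logs: ln 1.0601579 / (10/12) = 0.070101, so 7.01%.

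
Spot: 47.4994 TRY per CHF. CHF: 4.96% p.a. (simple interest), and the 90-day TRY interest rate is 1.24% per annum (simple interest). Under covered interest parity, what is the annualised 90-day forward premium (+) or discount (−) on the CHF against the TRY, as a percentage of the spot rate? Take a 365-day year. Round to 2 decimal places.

-3.68%

T = 90/365 years.
F = S · g_TRY/g_CHF = 47.4994 × 1.0030575/1.0122301 = 47.0689712.
Annualised premium = (F − S)/S × (1/T) = (47.0689712 − 47.4994)/47.4994 ÷ (90/365) = -3.68%.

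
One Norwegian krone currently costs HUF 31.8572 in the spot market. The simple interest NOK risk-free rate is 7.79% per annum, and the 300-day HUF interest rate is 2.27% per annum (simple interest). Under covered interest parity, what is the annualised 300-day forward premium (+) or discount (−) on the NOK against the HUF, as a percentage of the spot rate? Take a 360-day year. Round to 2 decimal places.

-5.18%

T = 300/360 years.
No-arbitrage forward: 31.8572 × 1.0189167 / 1.0649167 = 30.4811006 HUF/NOK.
(F − S)/S ÷ T = (30.4811006 − 31.8572)/31.8572/(300/360) = -0.051835 → -5.18%.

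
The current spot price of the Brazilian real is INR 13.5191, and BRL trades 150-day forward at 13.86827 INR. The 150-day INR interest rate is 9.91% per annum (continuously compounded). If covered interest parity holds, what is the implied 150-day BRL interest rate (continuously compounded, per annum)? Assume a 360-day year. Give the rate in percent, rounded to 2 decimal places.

3.79%

T = 150/360 years.
By CIP, F/S equals the INR-to-BRL growth ratio: 13.86827/13.5191 = 1.0258279.
The INR side grows by e^(0.0991×150/360) = 1.042156.
That pins the BRL growth at 1.015917.
Take logs: ln 1.015917 / (150/360) = 0.037900, so 3.79%.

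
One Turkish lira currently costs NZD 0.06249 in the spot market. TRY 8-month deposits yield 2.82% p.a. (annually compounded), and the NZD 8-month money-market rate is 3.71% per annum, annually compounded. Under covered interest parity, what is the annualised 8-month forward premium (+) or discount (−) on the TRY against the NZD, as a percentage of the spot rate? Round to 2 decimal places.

T = 8/12 years.
CIP forward (NZD per TRY) = 0.06249 × 1.0245829/1.0187127 = 0.06285009.
(F − S)/S ÷ T = (0.06285009 − 0.06249)/0.06249/(8/12) = 0.008644 → 0.86%.

+0.86%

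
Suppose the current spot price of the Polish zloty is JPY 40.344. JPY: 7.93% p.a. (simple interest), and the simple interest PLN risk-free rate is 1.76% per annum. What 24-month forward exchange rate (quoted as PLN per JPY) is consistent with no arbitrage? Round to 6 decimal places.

0.022147

T = 2 years.
Growth of 1 JPY over T: 1 + 0.0793×2 = 1.158600.
PLN accumulates by 1 + 0.0176×2 = 1.035200.
CIP: F = S · (grow JPY)/(grow PLN) = 40.344 × 1.158600/1.035200 = 45.15317 JPY per PLN.
Quoted the other way: 1/45.15317 = 0.022147 PLN per JPY.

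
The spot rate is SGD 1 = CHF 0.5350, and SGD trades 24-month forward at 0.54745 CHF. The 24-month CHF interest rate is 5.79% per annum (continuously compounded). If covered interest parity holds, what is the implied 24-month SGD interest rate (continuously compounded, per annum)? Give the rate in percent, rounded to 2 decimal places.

T = 2 years.
CIP gives F = S · g_CHF/g_SGD, so g_CHF/g_SGD = 0.54745/0.535 = 1.0232710.
CHF growth factor: e^(0.0579×2) = 1.1227713.
That pins the SGD growth at 1.0972375.
r = ln(1.0972375)/2 = 0.046398 → 4.64%.

4.64%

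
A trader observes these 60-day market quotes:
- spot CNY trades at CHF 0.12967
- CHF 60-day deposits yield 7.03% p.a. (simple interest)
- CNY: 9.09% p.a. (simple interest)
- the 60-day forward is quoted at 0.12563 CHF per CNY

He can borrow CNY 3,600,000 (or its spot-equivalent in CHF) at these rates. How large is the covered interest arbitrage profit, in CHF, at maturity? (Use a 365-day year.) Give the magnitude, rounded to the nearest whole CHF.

T = 60/365 years.
Invest the CNY and cover forward: 3,600,000 × 1.01494247 × 0.12563 = CHF 459,026.00.
Convert at spot and invest in CHF: 3,600,000 × 0.12967 × 1.01155616 = CHF 472,206.55.
The quoted forward undervalues CNY, so borrow CNY, convert to CHF at spot, deposit the CHF at 7.03%, and buy CNY forward at 0.12563 to cover the loan.
Arbitrage profit = |459,026.00 − 472,206.55| = CHF 13,181.

CHF 13,181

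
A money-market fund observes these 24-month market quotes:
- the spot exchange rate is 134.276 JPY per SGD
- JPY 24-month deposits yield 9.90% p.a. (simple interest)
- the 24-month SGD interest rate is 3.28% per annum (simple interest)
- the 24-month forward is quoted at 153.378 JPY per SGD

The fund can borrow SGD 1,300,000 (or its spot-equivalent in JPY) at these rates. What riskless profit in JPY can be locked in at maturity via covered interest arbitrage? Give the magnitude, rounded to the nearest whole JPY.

T = 2 years.
Keep in SGD, deliver into the forward: 1,300,000·1.065600·153.378 = JPY 212,471,475.84.
Swap to JPY now, deposit: 1,300,000·134.276·1.198000 = JPY 209,121,442.40.
The quoted forward overvalues SGD, so borrow JPY, buy SGD at spot, deposit the SGD at 3.28%, and sell the proceeds forward at 153.378.
The gap between the two covered legs is JPY 3,350,033.

JPY 3,350,033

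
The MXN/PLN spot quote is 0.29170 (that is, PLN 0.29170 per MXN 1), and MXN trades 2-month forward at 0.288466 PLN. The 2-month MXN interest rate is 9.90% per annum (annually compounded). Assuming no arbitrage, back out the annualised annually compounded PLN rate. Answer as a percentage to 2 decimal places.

2.79%

T = 2/12 years.
F/S = 0.288466/0.2917 = 0.9889133 = (growth of PLN) / (growth of MXN).
The MXN side grows by (1 + 0.0990)^(2/12) = 1.0158579.
That pins the PLN growth at 1.0045954.
r = 1.0045954^(12/2) − 1 = 0.027891 → 2.79%.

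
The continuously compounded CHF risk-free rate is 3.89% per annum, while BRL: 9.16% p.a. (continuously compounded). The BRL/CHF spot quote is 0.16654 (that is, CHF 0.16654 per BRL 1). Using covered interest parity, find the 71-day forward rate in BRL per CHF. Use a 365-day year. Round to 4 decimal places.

6.0664

T = 71/365 years.
CHF growth factor: e^(0.0389×71/365) = 1.0075956.
BRL growth factor: e^(0.0916×71/365) = 1.0179778.
Forward (CHF per BRL) = 0.16654 × 1.0075956 / 1.0179778 = 0.1648415.
Invert for BRL per CHF: 1 / 0.1648415 = 6.0664.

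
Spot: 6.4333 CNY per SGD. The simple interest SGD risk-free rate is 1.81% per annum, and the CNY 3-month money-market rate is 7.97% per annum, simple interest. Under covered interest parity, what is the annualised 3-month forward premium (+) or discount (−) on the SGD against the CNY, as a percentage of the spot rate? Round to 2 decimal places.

+6.13%

T = 3/12 years.
F = S · g_CNY/g_SGD = 6.4333 × 1.019925/1.004525 = 6.5319265.
(F − S)/S ÷ T = (6.5319265 − 6.4333)/6.4333/(3/12) = 0.061322 → 6.13%.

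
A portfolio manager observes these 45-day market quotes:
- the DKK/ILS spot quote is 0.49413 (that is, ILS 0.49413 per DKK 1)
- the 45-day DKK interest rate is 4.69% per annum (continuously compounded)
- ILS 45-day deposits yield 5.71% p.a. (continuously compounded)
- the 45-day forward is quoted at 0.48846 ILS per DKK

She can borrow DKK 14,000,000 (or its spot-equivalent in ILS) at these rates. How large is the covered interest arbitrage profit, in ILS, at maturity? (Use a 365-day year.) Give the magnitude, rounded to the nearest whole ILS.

ILS 88,596

T = 45/365 years.
Route A — deposit DKK, sell forward: 14,000,000 × 1.005798941 × 0.48846 = ILS 6,878,095.71.
Route B — convert at spot, deposit ILS: 14,000,000 × 0.49413 × 1.007064563 = ILS 6,966,691.38.
The quoted forward undervalues DKK, so borrow DKK, convert to ILS at spot, deposit the ILS at 5.71%, and buy DKK forward at 0.48846 to cover the loan.
Arbitrage profit = |6,878,095.71 − 6,966,691.38| = ILS 88,596.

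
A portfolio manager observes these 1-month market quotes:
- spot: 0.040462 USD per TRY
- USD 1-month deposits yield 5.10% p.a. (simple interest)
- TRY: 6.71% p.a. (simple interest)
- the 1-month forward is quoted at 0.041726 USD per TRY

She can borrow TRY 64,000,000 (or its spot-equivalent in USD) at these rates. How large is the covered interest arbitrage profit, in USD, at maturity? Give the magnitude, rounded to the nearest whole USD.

T = 1/12 years.
Invest the TRY and cover forward: 64,000,000 × 1.005591667 × 0.041726 = USD 2,685,396.35.
Convert at spot and invest in USD: 64,000,000 × 0.040462 × 1.004250 = USD 2,600,573.66.
The quoted forward overvalues TRY, so borrow USD, buy TRY at spot, deposit the TRY at 6.71%, and sell the proceeds forward at 0.041726.
The gap between the two covered legs is USD 84,823.

USD 84,823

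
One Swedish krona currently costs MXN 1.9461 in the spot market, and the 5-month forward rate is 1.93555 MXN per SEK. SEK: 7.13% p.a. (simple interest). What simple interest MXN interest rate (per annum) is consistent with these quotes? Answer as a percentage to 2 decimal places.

5.79%

T = 5/12 years.
By CIP, F/S equals the MXN-to-SEK growth ratio: 1.93555/1.9461 = 0.9945789.
The SEK side grows by 1 + 0.0713×5/12 = 1.0297083.
Hence g_MXN = 1.0241261.
(1.0241261 − 1)/T = 0.057903, i.e. 5.79%.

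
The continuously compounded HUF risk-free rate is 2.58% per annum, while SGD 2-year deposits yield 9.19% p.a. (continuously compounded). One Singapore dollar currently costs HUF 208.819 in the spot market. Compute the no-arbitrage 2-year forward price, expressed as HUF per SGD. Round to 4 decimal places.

182.9601

T = 2 years.
HUF accumulates by e^(0.0258×2) = 1.052954476.
SGD accumulates by e^(0.0919×2) = 1.201775444.
Forward (HUF per SGD) = 208.819 × 1.052954476 / 1.201775444 = 182.960054.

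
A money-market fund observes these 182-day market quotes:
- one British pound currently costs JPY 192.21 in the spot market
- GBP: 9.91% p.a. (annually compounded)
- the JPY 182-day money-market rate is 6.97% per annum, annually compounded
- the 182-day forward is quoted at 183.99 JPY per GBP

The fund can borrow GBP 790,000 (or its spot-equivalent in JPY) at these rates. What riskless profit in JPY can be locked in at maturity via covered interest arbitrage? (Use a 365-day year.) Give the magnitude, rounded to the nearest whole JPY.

T = 182/365 years.
Keep in GBP, deliver into the forward: 790,000·1.04824400806·183.99 = JPY 152,364,467.88.
Swap to JPY now, deposit: 790,000·192.21·1.03416756565 = JPY 157,034,104.76.
The quoted forward undervalues GBP, so borrow GBP, convert to JPY at spot, deposit the JPY at 6.97%, and buy GBP forward at 183.99 to cover the loan.
Arbitrage profit = |152,364,467.88 − 157,034,104.76| = JPY 4,669,637.

JPY 4,669,637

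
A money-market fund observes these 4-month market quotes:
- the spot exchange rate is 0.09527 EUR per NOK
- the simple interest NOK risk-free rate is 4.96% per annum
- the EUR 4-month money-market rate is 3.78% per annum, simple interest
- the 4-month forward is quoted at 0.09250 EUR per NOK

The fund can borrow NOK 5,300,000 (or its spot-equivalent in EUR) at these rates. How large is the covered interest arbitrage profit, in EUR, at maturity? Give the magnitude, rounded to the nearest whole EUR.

EUR 12,938

T = 4/12 years.
Route A — deposit NOK, sell forward: 5,300,000 × 1.01653333 × 0.09250 = EUR 498,355.47.
Route B — convert at spot, deposit EUR: 5,300,000 × 0.09527 × 1.012600 = EUR 511,293.13.
The quoted forward undervalues NOK, so borrow NOK, convert to EUR at spot, deposit the EUR at 3.78%, and buy NOK forward at 0.09250 to cover the loan.
Arbitrage profit = |498,355.47 − 511,293.13| = EUR 12,938.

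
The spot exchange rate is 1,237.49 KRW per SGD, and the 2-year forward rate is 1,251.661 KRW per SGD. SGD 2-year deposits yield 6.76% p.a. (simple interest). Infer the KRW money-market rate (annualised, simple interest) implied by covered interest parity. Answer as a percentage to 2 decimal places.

T = 2 years.
By CIP, F/S equals the KRW-to-SGD growth ratio: 1251.661/1237.49 = 1.0114514.
The SGD side grows by 1 + 0.0676×2 = 1.135200.
Hence g_KRW = 1.1481996.
r = (1.1481996 − 1)/2 = 0.074100 → 7.41%.

7.41%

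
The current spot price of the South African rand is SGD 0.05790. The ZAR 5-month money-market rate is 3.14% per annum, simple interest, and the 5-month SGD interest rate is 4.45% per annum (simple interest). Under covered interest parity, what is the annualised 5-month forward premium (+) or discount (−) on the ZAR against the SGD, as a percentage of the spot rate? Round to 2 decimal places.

T = 5/12 years.
F = S · g_SGD/g_ZAR = 0.0579 × 1.0185417/1.0130833 = 0.05821196.
Annualised premium = (F − S)/S × (1/T) = (0.05821196 − 0.0579)/0.0579 ÷ (5/12) = 1.29%.

+1.29%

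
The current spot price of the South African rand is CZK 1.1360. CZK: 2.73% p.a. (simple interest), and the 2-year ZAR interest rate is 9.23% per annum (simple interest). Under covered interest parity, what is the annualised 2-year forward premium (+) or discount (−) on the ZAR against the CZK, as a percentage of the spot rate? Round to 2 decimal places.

T = 2 years.
F = S · g_CZK/g_ZAR = 1.136 × 1.054600/1.184600 = 1.0113334.
(F − S)/S ÷ T = (1.0113334 − 1.136)/1.136/2 = -0.054871 → -5.49%.

-5.49%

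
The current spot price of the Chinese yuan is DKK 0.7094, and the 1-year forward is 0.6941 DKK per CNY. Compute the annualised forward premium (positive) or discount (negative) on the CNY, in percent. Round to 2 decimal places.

-2.16%

T = 1 year.
(F − S)/S = (0.6941 − 0.7094)/0.7094 = -0.0215675.
Per annum: -0.0215675 / 1 = -0.021567 = -2.16%.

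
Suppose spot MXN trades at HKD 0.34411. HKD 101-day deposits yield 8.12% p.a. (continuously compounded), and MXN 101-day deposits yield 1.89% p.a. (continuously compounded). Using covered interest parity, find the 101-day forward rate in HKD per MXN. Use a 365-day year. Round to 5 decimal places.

T = 101/365 years.
Growth of 1 HKD over T: e^(0.0812×101/365) = 1.0227234.
Growth of 1 MXN over T: e^(0.0189×101/365) = 1.0052436.
So F = 0.34411 × 1.0227234 / 1.0052436 = 0.3500936 (HKD/MXN).

0.35009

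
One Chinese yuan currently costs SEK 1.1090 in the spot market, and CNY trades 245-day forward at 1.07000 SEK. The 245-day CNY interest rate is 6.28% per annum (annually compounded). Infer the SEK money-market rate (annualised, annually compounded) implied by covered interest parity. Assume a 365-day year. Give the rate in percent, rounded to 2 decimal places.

0.76%

T = 245/365 years.
CIP gives F = S · g_SEK/g_CNY, so g_SEK/g_CNY = 1.07/1.109 = 0.9648332.
The CNY side grows by (1 + 0.0628)^(245/365) = 1.0417299.
So the SEK growth factor = 1.0050956.
r = 1.0050956^(365/245) − 1 = 0.007601 → 0.76%.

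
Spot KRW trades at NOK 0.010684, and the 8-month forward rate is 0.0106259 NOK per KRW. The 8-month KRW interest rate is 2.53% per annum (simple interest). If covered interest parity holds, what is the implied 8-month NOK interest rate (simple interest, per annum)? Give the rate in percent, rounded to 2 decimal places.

T = 8/12 years.
CIP gives F = S · g_NOK/g_KRW, so g_NOK/g_KRW = 0.0106259/0.010684 = 0.9945620.
KRW growth factor: 1 + 0.0253×8/12 = 1.0168667.
Hence g_NOK = 1.011337.
r = (1.011337 − 1)/(8/12) = 0.017005 → 1.70%.

1.70%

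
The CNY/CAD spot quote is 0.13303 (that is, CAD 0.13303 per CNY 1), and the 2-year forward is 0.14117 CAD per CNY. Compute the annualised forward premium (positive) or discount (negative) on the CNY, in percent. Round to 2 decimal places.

+3.06%

T = 2 years.
(F − S)/S = (0.14117 − 0.13303)/0.13303 = 0.0611892.
×(1/T) gives 3.06% p.a.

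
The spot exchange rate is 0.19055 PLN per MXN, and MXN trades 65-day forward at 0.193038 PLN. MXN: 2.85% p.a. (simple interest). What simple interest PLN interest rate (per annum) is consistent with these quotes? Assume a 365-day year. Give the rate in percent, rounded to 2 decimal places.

T = 65/365 years.
CIP gives F = S · g_PLN/g_MXN, so g_PLN/g_MXN = 0.193038/0.19055 = 1.0130569.
MXN growth factor: 1 + 0.0285×65/365 = 1.0050753.
Hence g_PLN = 1.0181985.
r = (1.0181985 − 1)/(65/365) = 0.102192 → 10.22%.

10.22%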